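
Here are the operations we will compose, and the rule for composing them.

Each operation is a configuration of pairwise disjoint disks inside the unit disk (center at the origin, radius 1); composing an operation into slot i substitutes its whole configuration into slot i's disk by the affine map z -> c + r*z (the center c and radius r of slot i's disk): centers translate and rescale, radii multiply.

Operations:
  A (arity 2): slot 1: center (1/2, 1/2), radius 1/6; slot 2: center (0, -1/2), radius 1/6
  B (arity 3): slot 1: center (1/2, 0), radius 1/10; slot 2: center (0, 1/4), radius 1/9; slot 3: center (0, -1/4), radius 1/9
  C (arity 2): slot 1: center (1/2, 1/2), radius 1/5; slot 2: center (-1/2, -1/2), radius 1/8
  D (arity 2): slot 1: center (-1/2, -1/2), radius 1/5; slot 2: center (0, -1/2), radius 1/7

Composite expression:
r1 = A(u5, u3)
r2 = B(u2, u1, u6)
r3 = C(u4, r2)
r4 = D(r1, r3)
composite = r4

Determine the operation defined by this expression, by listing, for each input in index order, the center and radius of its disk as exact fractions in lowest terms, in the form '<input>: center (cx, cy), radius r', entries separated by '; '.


u1: center (-1/14, -127/224), radius 1/504; u2: center (-1/16, -4/7), radius 1/560; u3: center (-1/2, -3/5), radius 1/30; u4: center (1/14, -3/7), radius 1/35; u5: center (-2/5, -2/5), radius 1/30; u6: center (-1/14, -129/224), radius 1/504


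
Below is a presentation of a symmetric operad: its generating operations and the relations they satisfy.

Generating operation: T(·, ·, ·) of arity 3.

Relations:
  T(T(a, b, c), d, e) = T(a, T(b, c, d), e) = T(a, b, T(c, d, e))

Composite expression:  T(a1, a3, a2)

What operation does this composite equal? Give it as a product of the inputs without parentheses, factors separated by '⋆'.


a1 ⋆ a3 ⋆ a2


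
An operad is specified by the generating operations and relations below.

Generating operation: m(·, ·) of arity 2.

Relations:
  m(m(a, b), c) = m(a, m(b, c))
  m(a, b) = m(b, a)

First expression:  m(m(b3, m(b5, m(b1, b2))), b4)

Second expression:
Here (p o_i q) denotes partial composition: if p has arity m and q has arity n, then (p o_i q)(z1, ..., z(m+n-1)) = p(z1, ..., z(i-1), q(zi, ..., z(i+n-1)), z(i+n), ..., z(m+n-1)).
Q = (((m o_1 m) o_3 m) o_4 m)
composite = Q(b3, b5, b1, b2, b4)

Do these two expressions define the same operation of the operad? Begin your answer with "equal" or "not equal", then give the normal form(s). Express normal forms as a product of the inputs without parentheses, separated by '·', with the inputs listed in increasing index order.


Reducing the first expression gives b1 · b2 · b3 · b4 · b5
Reducing the second expression gives b1 · b2 · b3 · b4 · b5
Both agree, so they are equal.

equal; the common form is b1 · b2 · b3 · b4 · b5


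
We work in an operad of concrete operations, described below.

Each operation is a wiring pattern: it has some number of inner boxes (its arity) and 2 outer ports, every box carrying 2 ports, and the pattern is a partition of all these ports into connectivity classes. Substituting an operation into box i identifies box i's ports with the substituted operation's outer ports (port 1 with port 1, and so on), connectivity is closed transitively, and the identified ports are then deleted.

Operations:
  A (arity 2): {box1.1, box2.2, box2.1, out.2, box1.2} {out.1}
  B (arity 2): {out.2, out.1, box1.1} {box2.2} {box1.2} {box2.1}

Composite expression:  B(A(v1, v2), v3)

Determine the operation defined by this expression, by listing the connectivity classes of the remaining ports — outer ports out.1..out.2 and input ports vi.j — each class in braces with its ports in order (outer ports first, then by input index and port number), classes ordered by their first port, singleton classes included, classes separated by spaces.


{out.1, out.2} {v1.1, v1.2, v2.1, v2.2} {v3.1} {v3.2}

Reachability decides: close wires over B-identified ports.
through A, on inputs (v1, v2): {out.1} {out.2, v1.1, v1.2, v2.1, v2.2} (out.j = stage outer ports)
through B, on inputs (v1, v2, v3): {out.1, out.2} {v1.1, v1.2, v2.1, v2.2} {v3.1} {v3.2} (out.j = stage outer ports)


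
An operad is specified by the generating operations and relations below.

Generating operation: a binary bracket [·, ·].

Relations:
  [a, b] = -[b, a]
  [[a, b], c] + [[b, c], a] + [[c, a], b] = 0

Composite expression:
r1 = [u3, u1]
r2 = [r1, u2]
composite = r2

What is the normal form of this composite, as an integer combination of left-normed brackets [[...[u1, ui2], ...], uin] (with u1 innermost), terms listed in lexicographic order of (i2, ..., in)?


Left-normed coefficients sit on the u1-initial expansion words.
Composite bracket: [[u3, u1], u2]
Full expansion: 4 signed words from ab - ba (2^2 = 4).
The u1-initial words carry the normal form:
  the word u1u3u2 carries sign -1 and contributes -[[u1, u3], u2]

-[[u1, u3], u2]


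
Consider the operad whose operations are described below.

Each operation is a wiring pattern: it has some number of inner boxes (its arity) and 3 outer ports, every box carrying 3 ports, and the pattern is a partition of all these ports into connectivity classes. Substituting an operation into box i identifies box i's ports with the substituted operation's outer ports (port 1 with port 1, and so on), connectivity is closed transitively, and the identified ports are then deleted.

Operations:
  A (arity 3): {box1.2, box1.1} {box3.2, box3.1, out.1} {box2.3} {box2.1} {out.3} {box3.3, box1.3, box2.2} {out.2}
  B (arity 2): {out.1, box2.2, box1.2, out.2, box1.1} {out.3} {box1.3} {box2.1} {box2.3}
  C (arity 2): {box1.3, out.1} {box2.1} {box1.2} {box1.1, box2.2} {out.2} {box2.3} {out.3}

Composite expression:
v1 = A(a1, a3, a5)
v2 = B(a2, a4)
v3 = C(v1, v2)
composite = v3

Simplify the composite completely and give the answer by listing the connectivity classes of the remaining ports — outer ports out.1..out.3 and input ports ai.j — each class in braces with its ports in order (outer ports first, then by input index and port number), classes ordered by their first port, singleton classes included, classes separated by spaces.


{out.1} {out.2} {out.3} {a1.1, a1.2} {a1.3, a3.2, a5.3} {a2.1, a2.2, a4.2, a5.1, a5.2} {a2.3} {a3.1} {a3.3} {a4.1} {a4.3}

Treat the ports identified at C as solder joints: merge, then drop.
composing A on (a1, a3, a5), with out.j its own outer ports: {out.1, a5.1, a5.2} {out.2} {out.3} {a1.1, a1.2} {a1.3, a3.2, a5.3} {a3.1} {a3.3}
composing B on (a2, a4), with out.j its own outer ports: {out.1, out.2, a2.1, a2.2, a4.2} {out.3} {a2.3} {a4.1} {a4.3}
composing C on (a1, a3, a5, a2, a4), with out.j its own outer ports: {out.1} {out.2} {out.3} {a1.1, a1.2} {a1.3, a3.2, a5.3} {a2.1, a2.2, a4.2, a5.1, a5.2} {a2.3} {a3.1} {a3.3} {a4.1} {a4.3}


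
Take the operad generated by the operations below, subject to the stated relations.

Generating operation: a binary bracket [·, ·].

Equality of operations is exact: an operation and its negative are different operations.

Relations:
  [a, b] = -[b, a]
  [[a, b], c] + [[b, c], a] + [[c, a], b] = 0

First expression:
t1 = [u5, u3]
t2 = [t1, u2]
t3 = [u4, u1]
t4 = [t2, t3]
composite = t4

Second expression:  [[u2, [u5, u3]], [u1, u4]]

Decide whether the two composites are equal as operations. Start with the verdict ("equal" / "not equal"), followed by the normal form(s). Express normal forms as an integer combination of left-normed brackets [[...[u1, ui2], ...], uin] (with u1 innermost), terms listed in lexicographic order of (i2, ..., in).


Normal form of the first expression: [[[[u1, u4], u2], u3], u5] - [[[[u1, u4], u2], u5], u3] - [[[[u1, u4], u3], u5], u2] + [[[[u1, u4], u5], u3], u2]
Normal form of the second expression: [[[[u1, u4], u2], u3], u5] - [[[[u1, u4], u2], u5], u3] - [[[[u1, u4], u3], u5], u2] + [[[[u1, u4], u5], u3], u2]
One common form — equal.

equal; both compose to [[[[u1, u4], u2], u3], u5] - [[[[u1, u4], u2], u5], u3] - [[[[u1, u4], u3], u5], u2] + [[[[u1, u4], u5], u3], u2]


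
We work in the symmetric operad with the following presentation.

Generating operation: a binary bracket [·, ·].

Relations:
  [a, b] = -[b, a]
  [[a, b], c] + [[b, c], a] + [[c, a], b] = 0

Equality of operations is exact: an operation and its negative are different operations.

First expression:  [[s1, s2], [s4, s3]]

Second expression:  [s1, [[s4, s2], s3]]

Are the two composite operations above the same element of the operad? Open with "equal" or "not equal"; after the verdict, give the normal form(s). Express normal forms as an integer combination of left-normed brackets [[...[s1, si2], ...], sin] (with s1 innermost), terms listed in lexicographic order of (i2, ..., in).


not equal — first -[[[s1, s2], s3], s4] + [[[s1, s2], s4], s3], second -[[[s1, s2], s4], s3] + [[[s1, s3], s2], s4] - [[[s1, s3], s4], s2] + [[[s1, s4], s2], s3]

The first composite normalizes to -[[[s1, s2], s3], s4] + [[[s1, s2], s4], s3]
The second composite normalizes to -[[[s1, s2], s4], s3] + [[[s1, s3], s2], s4] - [[[s1, s3], s4], s2] + [[[s1, s4], s2], s3]
Different reductions; not equal.


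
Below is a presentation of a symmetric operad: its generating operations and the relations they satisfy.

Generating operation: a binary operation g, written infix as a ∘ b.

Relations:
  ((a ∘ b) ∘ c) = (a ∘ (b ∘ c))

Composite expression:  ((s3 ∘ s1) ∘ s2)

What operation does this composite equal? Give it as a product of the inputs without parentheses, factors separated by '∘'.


s3 ∘ s1 ∘ s2

Key point: g is associative — brackets drop, the s-order remains.
(s3 ∘ s1) flattens to s3 ∘ s1
((s3 ∘ s1) ∘ s2) flattens to s3 ∘ s1 ∘ s2


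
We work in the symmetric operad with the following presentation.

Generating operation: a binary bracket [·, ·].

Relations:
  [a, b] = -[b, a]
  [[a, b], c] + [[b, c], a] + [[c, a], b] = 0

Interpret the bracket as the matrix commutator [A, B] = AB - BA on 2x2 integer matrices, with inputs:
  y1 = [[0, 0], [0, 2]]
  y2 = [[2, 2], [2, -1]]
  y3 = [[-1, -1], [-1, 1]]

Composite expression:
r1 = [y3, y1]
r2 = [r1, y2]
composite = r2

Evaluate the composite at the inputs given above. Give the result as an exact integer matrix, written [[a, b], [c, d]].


[[-8, 6], [6, 8]]

[y3, y1] = [[0, -2], [2, 0]]
[[y3, y1], y2] = [[-8, 6], [6, 8]]


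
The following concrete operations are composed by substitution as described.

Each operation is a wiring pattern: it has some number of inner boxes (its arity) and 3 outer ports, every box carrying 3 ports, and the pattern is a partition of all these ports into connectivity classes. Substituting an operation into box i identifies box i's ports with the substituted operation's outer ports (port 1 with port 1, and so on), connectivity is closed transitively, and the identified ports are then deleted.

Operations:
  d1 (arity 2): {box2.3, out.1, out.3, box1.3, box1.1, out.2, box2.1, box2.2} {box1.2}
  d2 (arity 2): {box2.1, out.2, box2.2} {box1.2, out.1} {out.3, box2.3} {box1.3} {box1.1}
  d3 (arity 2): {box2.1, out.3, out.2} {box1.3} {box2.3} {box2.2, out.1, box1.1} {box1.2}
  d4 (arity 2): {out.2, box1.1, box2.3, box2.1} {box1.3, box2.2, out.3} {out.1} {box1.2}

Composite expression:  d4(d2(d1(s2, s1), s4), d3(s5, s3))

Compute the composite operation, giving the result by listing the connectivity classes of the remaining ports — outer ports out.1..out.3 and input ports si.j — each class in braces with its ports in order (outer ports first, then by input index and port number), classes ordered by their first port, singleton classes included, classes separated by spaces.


{out.1} {out.2, out.3, s1.1, s1.2, s1.3, s2.1, s2.3, s3.1, s3.2, s4.3, s5.1} {s2.2} {s3.3} {s4.1, s4.2} {s5.2} {s5.3}


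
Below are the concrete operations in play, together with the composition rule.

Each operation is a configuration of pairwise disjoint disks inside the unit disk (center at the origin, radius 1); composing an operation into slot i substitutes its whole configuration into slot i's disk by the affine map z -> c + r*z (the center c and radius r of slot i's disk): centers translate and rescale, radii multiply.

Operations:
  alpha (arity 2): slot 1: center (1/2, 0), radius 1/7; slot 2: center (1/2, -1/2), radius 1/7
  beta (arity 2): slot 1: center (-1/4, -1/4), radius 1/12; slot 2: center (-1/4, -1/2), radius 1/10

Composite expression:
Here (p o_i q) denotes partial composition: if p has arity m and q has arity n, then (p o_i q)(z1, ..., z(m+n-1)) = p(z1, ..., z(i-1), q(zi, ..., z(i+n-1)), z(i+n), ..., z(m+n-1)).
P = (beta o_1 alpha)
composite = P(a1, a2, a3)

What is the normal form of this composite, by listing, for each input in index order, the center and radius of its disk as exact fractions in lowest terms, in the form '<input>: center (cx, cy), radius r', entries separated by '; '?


a1: center (-5/24, -1/4), radius 1/84; a2: center (-5/24, -7/24), radius 1/84; a3: center (-1/4, -1/2), radius 1/10


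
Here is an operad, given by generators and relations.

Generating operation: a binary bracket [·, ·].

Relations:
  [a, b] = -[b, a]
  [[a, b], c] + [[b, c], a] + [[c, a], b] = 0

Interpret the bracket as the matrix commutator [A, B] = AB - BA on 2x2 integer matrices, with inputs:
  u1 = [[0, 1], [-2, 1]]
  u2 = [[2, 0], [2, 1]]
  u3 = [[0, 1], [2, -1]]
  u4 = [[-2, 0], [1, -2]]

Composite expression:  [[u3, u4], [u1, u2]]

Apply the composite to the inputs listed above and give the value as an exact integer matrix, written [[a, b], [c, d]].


[[-1, -2], [-4, 1]]

[u3, u4] = [[1, 0], [-1, -1]]
[u1, u2] = [[2, -1], [0, -2]]
[[u3, u4], [u1, u2]] = [[-1, -2], [-4, 1]]


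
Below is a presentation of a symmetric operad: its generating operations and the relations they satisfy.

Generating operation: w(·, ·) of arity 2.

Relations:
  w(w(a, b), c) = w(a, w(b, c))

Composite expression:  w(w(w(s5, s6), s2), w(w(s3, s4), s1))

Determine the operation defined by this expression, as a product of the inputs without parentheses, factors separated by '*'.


The w-tree's shape is irrelevant; the s-reading-order decides.
w(s5, s6) unparenthesizes to s5 * s6
w(w(s5, s6), s2) unparenthesizes to s5 * s6 * s2
w(s3, s4) unparenthesizes to s3 * s4
w(w(s3, s4), s1) unparenthesizes to s3 * s4 * s1
w(w(w(s5, s6), s2), w(w(s3, s4), s1)) unparenthesizes to s5 * s6 * s2 * s3 * s4 * s1

s5 * s6 * s2 * s3 * s4 * s1


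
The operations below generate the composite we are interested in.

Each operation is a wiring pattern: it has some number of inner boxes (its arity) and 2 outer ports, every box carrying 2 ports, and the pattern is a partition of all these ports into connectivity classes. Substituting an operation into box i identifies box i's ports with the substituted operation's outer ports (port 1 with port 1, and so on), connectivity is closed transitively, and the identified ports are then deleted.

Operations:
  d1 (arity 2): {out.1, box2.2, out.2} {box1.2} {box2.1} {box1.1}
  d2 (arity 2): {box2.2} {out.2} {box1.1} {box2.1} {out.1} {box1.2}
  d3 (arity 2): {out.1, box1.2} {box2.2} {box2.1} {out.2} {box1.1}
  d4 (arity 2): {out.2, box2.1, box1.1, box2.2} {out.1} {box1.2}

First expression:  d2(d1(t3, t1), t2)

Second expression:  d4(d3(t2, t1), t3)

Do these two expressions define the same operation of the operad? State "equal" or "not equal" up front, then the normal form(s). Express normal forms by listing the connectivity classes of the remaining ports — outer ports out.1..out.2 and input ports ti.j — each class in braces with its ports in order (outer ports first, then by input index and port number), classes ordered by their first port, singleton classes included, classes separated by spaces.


The first expression, normalized: {out.1} {out.2} {t1.1} {t1.2} {t2.1} {t2.2} {t3.1} {t3.2}
The second expression, normalized: {out.1} {out.2, t2.2, t3.1, t3.2} {t1.1} {t1.2} {t2.1}
Distinct normal forms: not equal.

not equal: they reduce to {out.1} {out.2} {t1.1} {t1.2} {t2.1} {t2.2} {t3.1} {t3.2} and {out.1} {out.2, t2.2, t3.1, t3.2} {t1.1} {t1.2} {t2.1}


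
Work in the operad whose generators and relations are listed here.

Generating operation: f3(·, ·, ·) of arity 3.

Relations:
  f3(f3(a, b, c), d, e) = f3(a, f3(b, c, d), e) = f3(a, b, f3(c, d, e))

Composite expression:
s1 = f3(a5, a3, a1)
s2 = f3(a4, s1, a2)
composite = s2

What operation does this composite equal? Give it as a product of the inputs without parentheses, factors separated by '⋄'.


a4 ⋄ a5 ⋄ a3 ⋄ a1 ⋄ a2


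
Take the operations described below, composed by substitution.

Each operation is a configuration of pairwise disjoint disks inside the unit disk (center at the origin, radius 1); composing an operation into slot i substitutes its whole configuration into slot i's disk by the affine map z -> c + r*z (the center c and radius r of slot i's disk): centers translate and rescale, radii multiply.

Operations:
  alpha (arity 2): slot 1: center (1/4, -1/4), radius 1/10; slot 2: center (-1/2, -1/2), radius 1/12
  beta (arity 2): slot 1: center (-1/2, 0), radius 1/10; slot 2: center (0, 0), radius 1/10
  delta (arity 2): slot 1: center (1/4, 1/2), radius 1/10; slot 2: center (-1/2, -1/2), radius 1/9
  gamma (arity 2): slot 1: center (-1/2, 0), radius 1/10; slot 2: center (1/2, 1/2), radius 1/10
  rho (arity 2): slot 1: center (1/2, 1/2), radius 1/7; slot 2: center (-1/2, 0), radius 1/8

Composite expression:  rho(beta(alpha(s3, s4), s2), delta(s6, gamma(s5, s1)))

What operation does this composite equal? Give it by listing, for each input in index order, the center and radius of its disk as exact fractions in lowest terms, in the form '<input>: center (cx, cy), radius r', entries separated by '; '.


Each s-disk chains the slot maps above it in rho; radii multiply.
input s3: applying the 3 nested substitutions gives center (121/280, 139/280), radius 1/700
input s4: applying the 3 nested substitutions gives center (59/140, 69/140), radius 1/840
input s2: applying the 2 nested substitutions gives center (1/2, 1/2), radius 1/70
input s6: applying the 2 nested substitutions gives center (-15/32, 1/16), radius 1/80
input s5: applying the 3 nested substitutions gives center (-41/72, -1/16), radius 1/720
input s1: applying the 3 nested substitutions gives center (-5/9, -1/18), radius 1/720

s1: center (-5/9, -1/18), radius 1/720; s2: center (1/2, 1/2), radius 1/70; s3: center (121/280, 139/280), radius 1/700; s4: center (59/140, 69/140), radius 1/840; s5: center (-41/72, -1/16), radius 1/720; s6: center (-15/32, 1/16), radius 1/80


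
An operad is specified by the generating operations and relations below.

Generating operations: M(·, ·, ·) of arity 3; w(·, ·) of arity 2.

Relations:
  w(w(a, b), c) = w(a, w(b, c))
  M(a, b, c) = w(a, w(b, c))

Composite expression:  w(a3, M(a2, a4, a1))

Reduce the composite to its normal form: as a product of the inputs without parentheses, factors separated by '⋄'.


a3 ⋄ a2 ⋄ a4 ⋄ a1

Key point: w is associative — brackets drop, the a-order remains.
M(a2, a4, a1) linearizes to a2 ⋄ a4 ⋄ a1
w(a3, M(a2, a4, a1)) linearizes to a3 ⋄ a2 ⋄ a4 ⋄ a1


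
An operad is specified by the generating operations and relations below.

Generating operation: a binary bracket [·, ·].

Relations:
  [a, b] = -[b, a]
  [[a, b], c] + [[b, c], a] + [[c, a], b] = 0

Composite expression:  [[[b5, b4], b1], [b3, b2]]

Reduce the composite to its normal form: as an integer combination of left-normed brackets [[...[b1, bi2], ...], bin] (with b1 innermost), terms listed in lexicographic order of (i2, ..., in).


-[[[[b1, b4], b5], b2], b3] + [[[[b1, b4], b5], b3], b2] + [[[[b1, b5], b4], b2], b3] - [[[[b1, b5], b4], b3], b2]

Antisymmetry and Jacobi reduce to b1-anchored left-normed brackets.
Composite bracket: [[[b5, b4], b1], [b3, b2]]
Under [a, b] = ab - ba we get 16 signed associative words (2^4 = 16).
The b1-initial words carry the normal form:
  b1b4b5b2b3 (sign -1) contributes -[[[[b1, b4], b5], b2], b3]
  b1b4b5b3b2 (sign +1) contributes +[[[[b1, b4], b5], b3], b2]
  b1b5b4b2b3 (sign +1) contributes +[[[[b1, b5], b4], b2], b3]
  b1b5b4b3b2 (sign -1) contributes -[[[[b1, b5], b4], b3], b2]


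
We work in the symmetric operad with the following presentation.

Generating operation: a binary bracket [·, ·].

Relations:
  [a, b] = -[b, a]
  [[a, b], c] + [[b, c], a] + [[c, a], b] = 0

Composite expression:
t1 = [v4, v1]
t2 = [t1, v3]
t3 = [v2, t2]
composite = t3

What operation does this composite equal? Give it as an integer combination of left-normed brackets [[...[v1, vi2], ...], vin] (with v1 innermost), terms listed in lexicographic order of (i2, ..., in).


[[[v1, v4], v3], v2]

Antisymmetry and Jacobi reduce to v1-anchored left-normed brackets.
Composite bracket: [v2, [[v4, v1], v3]]
The bracket unfolds into 8 signed words via [a, b] = ab - ba (2^3 = 8).
Words beginning with v1 determine it all:
  v1v4v3v2 (sign +1) contributes +[[[v1, v4], v3], v2]


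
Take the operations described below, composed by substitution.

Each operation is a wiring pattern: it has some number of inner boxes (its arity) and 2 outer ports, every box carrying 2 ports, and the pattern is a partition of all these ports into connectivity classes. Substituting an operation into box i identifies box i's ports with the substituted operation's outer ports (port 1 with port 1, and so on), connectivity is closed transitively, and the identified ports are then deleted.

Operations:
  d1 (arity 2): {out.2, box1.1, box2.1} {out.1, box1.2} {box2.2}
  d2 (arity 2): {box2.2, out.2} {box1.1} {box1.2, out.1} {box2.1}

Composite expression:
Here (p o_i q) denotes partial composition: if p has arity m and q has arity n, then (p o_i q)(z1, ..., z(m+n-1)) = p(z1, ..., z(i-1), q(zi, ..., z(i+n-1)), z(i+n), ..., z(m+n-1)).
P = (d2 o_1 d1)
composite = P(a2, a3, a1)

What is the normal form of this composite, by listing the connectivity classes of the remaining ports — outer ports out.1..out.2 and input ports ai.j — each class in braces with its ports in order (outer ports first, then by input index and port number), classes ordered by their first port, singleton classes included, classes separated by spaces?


{out.1, a2.1, a3.1} {out.2, a1.2} {a1.1} {a2.2} {a3.2}

After gluing at d2, chains via deleted ports link the a-ports.
composing d1 on (a2, a3), with out.j its own outer ports: {out.1, a2.2} {out.2, a2.1, a3.1} {a3.2}
composing d2 on (a2, a3, a1), with out.j its own outer ports: {out.1, a2.1, a3.1} {out.2, a1.2} {a1.1} {a2.2} {a3.2}


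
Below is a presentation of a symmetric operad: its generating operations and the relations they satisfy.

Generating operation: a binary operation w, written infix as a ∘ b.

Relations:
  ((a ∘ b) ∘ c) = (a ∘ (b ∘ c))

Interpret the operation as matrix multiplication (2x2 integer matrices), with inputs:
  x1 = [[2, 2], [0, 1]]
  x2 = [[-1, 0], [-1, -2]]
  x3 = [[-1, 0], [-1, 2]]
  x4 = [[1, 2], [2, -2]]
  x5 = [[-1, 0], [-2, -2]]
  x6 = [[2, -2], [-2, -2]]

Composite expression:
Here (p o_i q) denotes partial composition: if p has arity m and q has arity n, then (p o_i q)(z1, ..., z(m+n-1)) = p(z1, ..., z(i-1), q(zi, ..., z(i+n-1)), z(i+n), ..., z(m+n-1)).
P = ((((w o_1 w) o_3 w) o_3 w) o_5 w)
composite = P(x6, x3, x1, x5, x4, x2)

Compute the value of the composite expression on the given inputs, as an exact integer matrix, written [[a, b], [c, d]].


[[-24, 0], [48, 32]]


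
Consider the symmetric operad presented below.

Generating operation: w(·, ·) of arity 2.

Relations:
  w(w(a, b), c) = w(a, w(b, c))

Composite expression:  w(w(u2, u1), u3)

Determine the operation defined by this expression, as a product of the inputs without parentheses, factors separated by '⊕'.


Key point: w is associative — brackets drop, the u-order remains.
w(u2, u1) spells out as u2 ⊕ u1
w(w(u2, u1), u3) spells out as u2 ⊕ u1 ⊕ u3

u2 ⊕ u1 ⊕ u3


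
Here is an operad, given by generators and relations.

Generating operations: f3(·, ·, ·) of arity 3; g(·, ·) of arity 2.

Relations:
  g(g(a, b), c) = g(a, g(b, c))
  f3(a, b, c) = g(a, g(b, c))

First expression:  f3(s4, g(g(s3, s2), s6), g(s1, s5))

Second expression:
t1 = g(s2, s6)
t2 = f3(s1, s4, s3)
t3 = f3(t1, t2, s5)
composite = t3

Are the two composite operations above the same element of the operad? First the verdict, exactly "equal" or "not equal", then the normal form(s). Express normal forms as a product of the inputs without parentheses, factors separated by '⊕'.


not equal; the first gives s4 ⊕ s3 ⊕ s2 ⊕ s6 ⊕ s1 ⊕ s5 and the second s2 ⊕ s6 ⊕ s1 ⊕ s4 ⊕ s3 ⊕ s5

The first composite normalizes to s4 ⊕ s3 ⊕ s2 ⊕ s6 ⊕ s1 ⊕ s5
The second composite normalizes to s2 ⊕ s6 ⊕ s1 ⊕ s4 ⊕ s3 ⊕ s5
Different reductions; not equal.


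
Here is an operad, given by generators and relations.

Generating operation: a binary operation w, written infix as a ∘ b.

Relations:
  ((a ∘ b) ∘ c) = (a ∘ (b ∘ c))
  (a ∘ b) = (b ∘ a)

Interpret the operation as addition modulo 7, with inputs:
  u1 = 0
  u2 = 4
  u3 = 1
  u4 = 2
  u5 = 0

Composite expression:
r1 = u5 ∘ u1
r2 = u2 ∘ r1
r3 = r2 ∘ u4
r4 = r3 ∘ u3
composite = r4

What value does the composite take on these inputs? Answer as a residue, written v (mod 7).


0 (mod 7)

(u5 ∘ u1) = 0
(u2 ∘ (u5 ∘ u1)) = 4
((u2 ∘ (u5 ∘ u1)) ∘ u4) = 6
(((u2 ∘ (u5 ∘ u1)) ∘ u4) ∘ u3) = 0


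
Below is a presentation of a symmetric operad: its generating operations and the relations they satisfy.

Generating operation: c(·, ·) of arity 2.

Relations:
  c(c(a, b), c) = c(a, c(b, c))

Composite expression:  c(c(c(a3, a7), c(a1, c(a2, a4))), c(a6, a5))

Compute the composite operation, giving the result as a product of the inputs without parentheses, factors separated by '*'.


Key point: c is associative — brackets drop, the a-order remains.
c(a3, a7) linearizes to a3 * a7
c(a2, a4) linearizes to a2 * a4
c(a1, c(a2, a4)) linearizes to a1 * a2 * a4
c(c(a3, a7), c(a1, c(a2, a4))) linearizes to a3 * a7 * a1 * a2 * a4
c(a6, a5) linearizes to a6 * a5
c(c(c(a3, a7), c(a1, c(a2, a4))), c(a6, a5)) linearizes to a3 * a7 * a1 * a2 * a4 * a6 * a5

a3 * a7 * a1 * a2 * a4 * a6 * a5


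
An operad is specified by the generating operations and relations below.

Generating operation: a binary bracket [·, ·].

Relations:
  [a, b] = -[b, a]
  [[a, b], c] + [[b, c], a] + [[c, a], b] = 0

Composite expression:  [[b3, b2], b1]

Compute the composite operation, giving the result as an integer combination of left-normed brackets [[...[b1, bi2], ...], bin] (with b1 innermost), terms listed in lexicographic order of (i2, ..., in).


A multilinear Lie element is pinned by b1-initial words (b1 innermost).
Composite bracket: [[b3, b2], b1]
The bracket unfolds into 4 signed words via [a, b] = ab - ba (2^2 = 4).
Only words starting with b1 matter:
  from b1b2b3, sign +1: term +[[b1, b2], b3]
  from b1b3b2, sign -1: term -[[b1, b3], b2]

[[b1, b2], b3] - [[b1, b3], b2]


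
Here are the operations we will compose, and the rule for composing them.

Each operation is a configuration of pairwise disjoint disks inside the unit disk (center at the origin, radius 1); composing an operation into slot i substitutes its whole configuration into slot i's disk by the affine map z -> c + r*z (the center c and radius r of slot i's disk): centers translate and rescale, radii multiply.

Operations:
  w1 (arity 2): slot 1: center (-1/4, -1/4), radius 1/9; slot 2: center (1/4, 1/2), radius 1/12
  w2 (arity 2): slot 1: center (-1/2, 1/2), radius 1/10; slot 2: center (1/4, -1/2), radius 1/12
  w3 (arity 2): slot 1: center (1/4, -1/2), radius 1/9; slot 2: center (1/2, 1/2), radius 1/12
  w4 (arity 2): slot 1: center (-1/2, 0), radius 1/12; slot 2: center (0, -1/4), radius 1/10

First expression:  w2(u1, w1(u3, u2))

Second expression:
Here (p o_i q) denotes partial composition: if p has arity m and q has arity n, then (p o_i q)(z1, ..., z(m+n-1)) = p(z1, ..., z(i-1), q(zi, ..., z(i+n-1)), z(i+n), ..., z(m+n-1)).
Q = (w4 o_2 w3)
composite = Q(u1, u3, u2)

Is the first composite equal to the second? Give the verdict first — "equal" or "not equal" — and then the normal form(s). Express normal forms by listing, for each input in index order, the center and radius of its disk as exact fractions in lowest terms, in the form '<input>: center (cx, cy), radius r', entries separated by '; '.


not equal; the first gives u1: center (-1/2, 1/2), radius 1/10; u2: center (13/48, -11/24), radius 1/144; u3: center (11/48, -25/48), radius 1/108 and the second u1: center (-1/2, 0), radius 1/12; u2: center (1/20, -1/5), radius 1/120; u3: center (1/40, -3/10), radius 1/90

The first expression reduces to u1: center (-1/2, 1/2), radius 1/10; u2: center (13/48, -11/24), radius 1/144; u3: center (11/48, -25/48), radius 1/108
The second expression reduces to u1: center (-1/2, 0), radius 1/12; u2: center (1/20, -1/5), radius 1/120; u3: center (1/40, -3/10), radius 1/90
Different reductions; not equal.


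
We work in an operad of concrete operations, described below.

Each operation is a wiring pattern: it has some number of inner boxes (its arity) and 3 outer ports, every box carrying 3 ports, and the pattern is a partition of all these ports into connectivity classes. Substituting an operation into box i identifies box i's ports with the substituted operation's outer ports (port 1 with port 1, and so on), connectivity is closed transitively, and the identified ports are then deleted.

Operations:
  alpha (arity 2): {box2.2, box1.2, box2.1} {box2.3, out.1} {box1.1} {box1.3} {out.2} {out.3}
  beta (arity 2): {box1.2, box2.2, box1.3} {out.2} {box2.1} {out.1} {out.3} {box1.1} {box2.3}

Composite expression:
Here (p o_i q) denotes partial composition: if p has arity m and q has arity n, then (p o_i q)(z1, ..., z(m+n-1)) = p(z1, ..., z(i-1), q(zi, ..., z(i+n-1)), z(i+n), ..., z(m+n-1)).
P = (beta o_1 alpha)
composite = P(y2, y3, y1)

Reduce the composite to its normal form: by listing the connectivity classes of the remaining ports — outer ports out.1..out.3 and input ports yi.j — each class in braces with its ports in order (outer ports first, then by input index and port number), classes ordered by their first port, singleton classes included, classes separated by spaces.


After gluing at beta, chains via deleted ports link the y-ports.
stage alpha: inputs (y2, y3), connectivity {out.1, y3.3} {out.2} {out.3} {y2.1} {y2.2, y3.1, y3.2} {y2.3}, out.j its boundary
stage beta: inputs (y2, y3, y1), connectivity {out.1} {out.2} {out.3} {y1.1} {y1.2} {y1.3} {y2.1} {y2.2, y3.1, y3.2} {y2.3} {y3.3}, out.j its boundary

{out.1} {out.2} {out.3} {y1.1} {y1.2} {y1.3} {y2.1} {y2.2, y3.1, y3.2} {y2.3} {y3.3}


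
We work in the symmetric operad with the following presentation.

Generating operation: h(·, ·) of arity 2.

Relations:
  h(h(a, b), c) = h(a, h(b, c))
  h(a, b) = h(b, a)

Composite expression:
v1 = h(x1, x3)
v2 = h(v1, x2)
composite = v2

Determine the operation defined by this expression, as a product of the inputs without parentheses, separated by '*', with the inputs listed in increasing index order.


Any arrangement under h is one operation, so sort the x-inputs.
h(x1, x3) unparenthesizes to x1 * x3
h(h(x1, x3), x2) unparenthesizes to x1 * x3 * x2
sorting the factors by input index: x1 * x2 * x3

x1 * x2 * x3


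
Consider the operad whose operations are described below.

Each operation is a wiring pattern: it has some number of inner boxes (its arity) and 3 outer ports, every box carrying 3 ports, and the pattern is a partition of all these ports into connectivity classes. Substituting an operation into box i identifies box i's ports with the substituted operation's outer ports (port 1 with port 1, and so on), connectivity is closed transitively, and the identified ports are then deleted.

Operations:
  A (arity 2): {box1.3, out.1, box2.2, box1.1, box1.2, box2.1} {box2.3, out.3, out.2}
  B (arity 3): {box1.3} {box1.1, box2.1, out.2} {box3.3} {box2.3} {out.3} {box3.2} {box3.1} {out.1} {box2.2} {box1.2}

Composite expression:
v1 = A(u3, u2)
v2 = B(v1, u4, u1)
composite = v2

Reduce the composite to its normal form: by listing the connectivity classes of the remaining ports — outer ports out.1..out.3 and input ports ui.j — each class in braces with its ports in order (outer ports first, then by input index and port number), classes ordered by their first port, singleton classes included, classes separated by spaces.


Substituting into B glues patterns; closure does the rest.
the subtree at A composes to {out.1, u2.1, u2.2, u3.1, u3.2, u3.3} {out.2, out.3, u2.3} on (u3, u2); out.j = own outer ports
the subtree at B composes to {out.1} {out.2, u2.1, u2.2, u3.1, u3.2, u3.3, u4.1} {out.3} {u1.1} {u1.2} {u1.3} {u2.3} {u4.2} {u4.3} on (u3, u2, u4, u1); out.j = own outer ports

{out.1} {out.2, u2.1, u2.2, u3.1, u3.2, u3.3, u4.1} {out.3} {u1.1} {u1.2} {u1.3} {u2.3} {u4.2} {u4.3}


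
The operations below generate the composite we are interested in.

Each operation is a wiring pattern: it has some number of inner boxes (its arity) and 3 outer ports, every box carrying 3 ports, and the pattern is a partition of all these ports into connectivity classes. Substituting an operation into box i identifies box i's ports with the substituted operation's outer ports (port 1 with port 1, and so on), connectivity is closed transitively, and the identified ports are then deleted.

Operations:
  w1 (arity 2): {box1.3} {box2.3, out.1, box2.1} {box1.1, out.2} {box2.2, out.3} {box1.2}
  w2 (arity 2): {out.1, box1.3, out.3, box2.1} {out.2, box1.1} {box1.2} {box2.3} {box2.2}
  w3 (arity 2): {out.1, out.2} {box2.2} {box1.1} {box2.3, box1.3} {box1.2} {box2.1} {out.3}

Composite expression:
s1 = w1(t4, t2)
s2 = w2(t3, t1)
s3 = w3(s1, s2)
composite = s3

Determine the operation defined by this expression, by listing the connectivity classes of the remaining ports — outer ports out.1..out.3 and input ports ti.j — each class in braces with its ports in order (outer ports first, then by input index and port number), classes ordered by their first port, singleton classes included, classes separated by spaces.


{out.1, out.2} {out.3} {t1.1, t2.2, t3.3} {t1.2} {t1.3} {t2.1, t2.3} {t3.1} {t3.2} {t4.1} {t4.2} {t4.3}

Reachability decides: close wires over w3-identified ports.
composing w1 on (t4, t2), with out.j its own outer ports: {out.1, t2.1, t2.3} {out.2, t4.1} {out.3, t2.2} {t4.2} {t4.3}
composing w2 on (t3, t1), with out.j its own outer ports: {out.1, out.3, t1.1, t3.3} {out.2, t3.1} {t1.2} {t1.3} {t3.2}
composing w3 on (t4, t2, t3, t1), with out.j its own outer ports: {out.1, out.2} {out.3} {t1.1, t2.2, t3.3} {t1.2} {t1.3} {t2.1, t2.3} {t3.1} {t3.2} {t4.1} {t4.2} {t4.3}


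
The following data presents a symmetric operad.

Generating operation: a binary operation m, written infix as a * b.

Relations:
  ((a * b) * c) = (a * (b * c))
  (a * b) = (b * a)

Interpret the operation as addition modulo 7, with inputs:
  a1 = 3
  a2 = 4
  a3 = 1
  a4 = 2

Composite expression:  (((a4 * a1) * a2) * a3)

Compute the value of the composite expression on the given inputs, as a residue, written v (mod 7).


3 (mod 7)


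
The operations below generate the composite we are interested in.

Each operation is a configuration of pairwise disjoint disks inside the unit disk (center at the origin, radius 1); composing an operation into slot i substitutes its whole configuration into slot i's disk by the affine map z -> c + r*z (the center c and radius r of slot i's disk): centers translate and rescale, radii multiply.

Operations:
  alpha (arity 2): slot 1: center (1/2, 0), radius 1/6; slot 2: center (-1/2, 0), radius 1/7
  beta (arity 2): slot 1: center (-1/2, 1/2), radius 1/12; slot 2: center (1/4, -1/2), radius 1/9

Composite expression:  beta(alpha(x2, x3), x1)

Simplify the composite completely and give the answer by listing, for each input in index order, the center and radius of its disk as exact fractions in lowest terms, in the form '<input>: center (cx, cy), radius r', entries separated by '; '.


x1: center (1/4, -1/2), radius 1/9; x2: center (-11/24, 1/2), radius 1/72; x3: center (-13/24, 1/2), radius 1/84

Follow each x-input down from beta: c' goes to c + r*c', radius to r*r'.
tracing x2 down its 2-map path: center (-11/24, 1/2), radius 1/72
tracing x3 down its 2-map path: center (-13/24, 1/2), radius 1/84
tracing x1 down its 1-map path: center (1/4, -1/2), radius 1/9


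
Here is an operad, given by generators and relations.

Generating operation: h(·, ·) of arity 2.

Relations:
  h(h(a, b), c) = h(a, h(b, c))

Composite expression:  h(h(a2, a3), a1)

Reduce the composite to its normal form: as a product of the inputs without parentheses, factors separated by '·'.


All parenthesizations of h agree; list the a-inputs left to right.
h(a2, a3) collapses to a2 · a3
h(h(a2, a3), a1) collapses to a2 · a3 · a1

a2 · a3 · a1


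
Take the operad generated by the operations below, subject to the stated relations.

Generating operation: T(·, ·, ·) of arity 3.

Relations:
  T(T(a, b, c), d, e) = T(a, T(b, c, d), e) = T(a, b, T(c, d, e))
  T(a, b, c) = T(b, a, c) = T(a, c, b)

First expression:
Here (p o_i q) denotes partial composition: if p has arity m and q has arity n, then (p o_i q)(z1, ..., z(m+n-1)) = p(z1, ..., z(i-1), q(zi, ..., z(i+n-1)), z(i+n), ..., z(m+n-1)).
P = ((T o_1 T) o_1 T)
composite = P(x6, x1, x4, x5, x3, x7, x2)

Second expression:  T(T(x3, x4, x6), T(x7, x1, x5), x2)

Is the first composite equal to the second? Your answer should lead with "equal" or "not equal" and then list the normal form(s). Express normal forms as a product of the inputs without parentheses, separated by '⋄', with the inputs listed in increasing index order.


equal — both sides give x1 ⋄ x2 ⋄ x3 ⋄ x4 ⋄ x5 ⋄ x6 ⋄ x7

The first composite normalizes to x1 ⋄ x2 ⋄ x3 ⋄ x4 ⋄ x5 ⋄ x6 ⋄ x7
The second composite normalizes to x1 ⋄ x2 ⋄ x3 ⋄ x4 ⋄ x5 ⋄ x6 ⋄ x7
Both agree, so they are equal.


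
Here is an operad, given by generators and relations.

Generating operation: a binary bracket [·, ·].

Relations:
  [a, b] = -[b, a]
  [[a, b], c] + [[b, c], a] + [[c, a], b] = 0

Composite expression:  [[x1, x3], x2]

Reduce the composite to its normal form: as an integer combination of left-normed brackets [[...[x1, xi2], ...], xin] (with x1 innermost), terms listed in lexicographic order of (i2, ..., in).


[[x1, x3], x2]


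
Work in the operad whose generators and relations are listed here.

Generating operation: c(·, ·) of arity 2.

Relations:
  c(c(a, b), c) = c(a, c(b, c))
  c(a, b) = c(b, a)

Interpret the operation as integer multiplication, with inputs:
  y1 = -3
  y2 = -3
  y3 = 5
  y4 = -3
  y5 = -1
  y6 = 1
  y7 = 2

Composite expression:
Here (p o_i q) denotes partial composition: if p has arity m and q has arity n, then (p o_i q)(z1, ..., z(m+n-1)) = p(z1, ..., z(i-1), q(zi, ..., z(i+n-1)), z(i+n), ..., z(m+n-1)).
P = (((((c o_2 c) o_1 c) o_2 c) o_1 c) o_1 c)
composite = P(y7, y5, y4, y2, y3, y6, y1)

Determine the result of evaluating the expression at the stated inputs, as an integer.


270

c(y7, y5) = -2
c(c(y7, y5), y4) = 6
c(y2, y3) = -15
c(c(c(y7, y5), y4), c(y2, y3)) = -90
c(y6, y1) = -3
c(c(c(c(y7, y5), y4), c(y2, y3)), c(y6, y1)) = 270


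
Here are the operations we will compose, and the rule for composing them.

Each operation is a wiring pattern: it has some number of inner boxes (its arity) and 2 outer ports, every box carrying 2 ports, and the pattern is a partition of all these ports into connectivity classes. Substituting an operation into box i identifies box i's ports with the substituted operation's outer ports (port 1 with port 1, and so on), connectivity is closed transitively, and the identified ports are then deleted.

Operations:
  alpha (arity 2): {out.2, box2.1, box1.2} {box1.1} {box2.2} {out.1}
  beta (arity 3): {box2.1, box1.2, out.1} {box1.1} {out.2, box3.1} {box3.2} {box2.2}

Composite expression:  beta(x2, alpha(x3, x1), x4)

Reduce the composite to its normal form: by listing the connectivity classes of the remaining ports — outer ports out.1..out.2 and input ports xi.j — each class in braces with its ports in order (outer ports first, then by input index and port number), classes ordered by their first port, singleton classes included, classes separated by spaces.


{out.1, x2.2} {out.2, x4.1} {x1.1, x3.2} {x1.2} {x2.1} {x3.1} {x4.2}

After gluing at beta, chains via deleted ports link the x-ports.
through alpha, on inputs (x3, x1): {out.1} {out.2, x1.1, x3.2} {x1.2} {x3.1} (out.j = stage outer ports)
through beta, on inputs (x2, x3, x1, x4): {out.1, x2.2} {out.2, x4.1} {x1.1, x3.2} {x1.2} {x2.1} {x3.1} {x4.2} (out.j = stage outer ports)
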